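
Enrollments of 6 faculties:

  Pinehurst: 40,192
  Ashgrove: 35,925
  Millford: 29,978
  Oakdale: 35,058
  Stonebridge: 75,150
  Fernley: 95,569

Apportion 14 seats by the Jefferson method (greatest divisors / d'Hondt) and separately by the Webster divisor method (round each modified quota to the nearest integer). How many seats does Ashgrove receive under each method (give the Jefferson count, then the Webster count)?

1 and 2

Jefferson: Pinehurst 2, Ashgrove 1, Millford 1, Oakdale 1, Stonebridge 4, Fernley 5.
Webster: Pinehurst 2, Ashgrove 2, Millford 1, Oakdale 2, Stonebridge 3, Fernley 4.
Ashgrove gets 1 under Jefferson and 2 under Webster.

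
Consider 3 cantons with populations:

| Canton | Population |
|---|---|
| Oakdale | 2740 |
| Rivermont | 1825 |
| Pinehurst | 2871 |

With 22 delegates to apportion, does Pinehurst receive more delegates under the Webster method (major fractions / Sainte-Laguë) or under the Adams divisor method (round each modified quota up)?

Webster

Webster: Oakdale 8, Rivermont 5, Pinehurst 9.
Adams: Oakdale 8, Rivermont 6, Pinehurst 8.
Pinehurst gets 9 under Webster and 8 under Adams.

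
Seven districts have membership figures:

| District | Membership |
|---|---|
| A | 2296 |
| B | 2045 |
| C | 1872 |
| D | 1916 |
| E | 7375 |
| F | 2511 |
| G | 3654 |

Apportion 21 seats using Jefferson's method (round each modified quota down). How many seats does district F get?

2

Standard divisor 21669/21 ≈ 1031.857; standard quotas: A 2.225, B 1.982, C 1.814, D 1.857, E 7.147, F 2.433, G 3.541.
Rounding down gives 2, 1, 1, 1, 7, 2, 3 = 17 seats, so the divisor must be adjusted.
With modified divisor 919.36: modified quotas A 2.497, B 2.224, C 2.036, D 2.084, E 8.022, F 2.731, G 3.975.
Rounding down: A 2, B 2, C 2, D 2, E 8, F 2, G 3 (total 21).
F receives 2.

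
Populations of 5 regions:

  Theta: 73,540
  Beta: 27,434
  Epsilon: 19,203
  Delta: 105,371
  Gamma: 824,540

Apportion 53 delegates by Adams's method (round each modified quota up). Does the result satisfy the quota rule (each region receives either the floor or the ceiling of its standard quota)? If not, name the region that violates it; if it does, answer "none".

Gamma

Standard quotas: Theta 3.712, Beta 1.385, Epsilon 0.969, Delta 5.318, Gamma 41.616.
Adams allocation: Theta 4, Beta 2, Epsilon 1, Delta 6, Gamma 40.
Gamma has quota 41.616 (lower 41, upper 42) but receives 40 — outside the quota interval.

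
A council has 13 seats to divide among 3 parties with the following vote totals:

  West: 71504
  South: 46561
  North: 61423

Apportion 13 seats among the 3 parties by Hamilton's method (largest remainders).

West 5; South 3; North 5

Standard divisor: 179488 ÷ 13 ≈ 13806.769.
Standard quotas: West 5.1789, South 3.3723, North 4.4488.
Lower quotas: West 5, South 3, North 4 (sum 12, leaving 1 seat).
Remainders in descending order: North 0.4488, South 0.3723, West 0.1789.
The surplus seat goes to North.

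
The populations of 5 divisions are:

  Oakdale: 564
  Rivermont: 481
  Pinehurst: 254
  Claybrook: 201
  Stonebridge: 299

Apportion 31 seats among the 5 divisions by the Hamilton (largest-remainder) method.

Oakdale=10; Rivermont=8; Pinehurst=4; Claybrook=4; Stonebridge=5

Standard divisor: 1799 ÷ 31 ≈ 58.032.
Standard quotas: Oakdale 9.719, Rivermont 8.288, Pinehurst 4.377, Claybrook 3.464, Stonebridge 5.152.
Lower quotas: Oakdale 9, Rivermont 8, Pinehurst 4, Claybrook 3, Stonebridge 5 (sum 29, leaving 2 seats).
Remainders in descending order: Oakdale 0.719, Claybrook 0.464, Pinehurst 0.377, Rivermont 0.288, Stonebridge 0.152.
The surplus seats go to Oakdale, Claybrook.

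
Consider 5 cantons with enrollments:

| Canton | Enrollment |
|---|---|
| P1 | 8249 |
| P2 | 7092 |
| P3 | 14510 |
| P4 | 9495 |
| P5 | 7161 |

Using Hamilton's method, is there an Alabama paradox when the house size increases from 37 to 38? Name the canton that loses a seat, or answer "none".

At 37 seats: P1 7, P2 6, P3 11, P4 7, P5 6.
At 38 seats: P1 6, P2 6, P3 12, P4 8, P5 6.
P1 drops from 7 to 6.

P1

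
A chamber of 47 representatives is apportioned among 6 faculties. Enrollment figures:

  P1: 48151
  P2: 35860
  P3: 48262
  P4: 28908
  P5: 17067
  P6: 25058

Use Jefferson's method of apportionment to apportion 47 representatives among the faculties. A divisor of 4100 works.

P1 11, P2 8, P3 11, P4 7, P5 4, P6 6

With modified divisor 4100: modified quotas P1 11.744, P2 8.746, P3 11.771, P4 7.051, P5 4.163, P6 6.112.
Rounding down: P1 11, P2 8, P3 11, P4 7, P5 4, P6 6 (total 47).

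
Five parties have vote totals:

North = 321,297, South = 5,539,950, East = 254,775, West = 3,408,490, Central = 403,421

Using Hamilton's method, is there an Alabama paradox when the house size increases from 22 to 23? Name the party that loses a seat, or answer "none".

At 22 seats: North 1, South 12, East 1, West 7, Central 1.
At 23 seats: North 1, South 13, East 0, West 8, Central 1.
East drops from 1 to 0.

East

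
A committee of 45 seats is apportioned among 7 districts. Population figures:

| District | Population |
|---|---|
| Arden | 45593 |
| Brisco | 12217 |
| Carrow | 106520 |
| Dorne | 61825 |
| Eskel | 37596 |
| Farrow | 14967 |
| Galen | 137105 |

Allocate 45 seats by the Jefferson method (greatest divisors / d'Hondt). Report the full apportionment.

Standard divisor 415823/45 ≈ 9240.511; standard quotas: Arden 4.934, Brisco 1.322, Carrow 11.528, Dorne 6.691, Eskel 4.069, Farrow 1.620, Galen 14.837.
Rounding down gives 4, 1, 11, 6, 4, 1, 14 = 41 seats, so the divisor must be adjusted.
With modified divisor 8700: modified quotas Arden 5.241, Brisco 1.404, Carrow 12.244, Dorne 7.106, Eskel 4.321, Farrow 1.720, Galen 15.759.
Rounding down: Arden 5, Brisco 1, Carrow 12, Dorne 7, Eskel 4, Farrow 1, Galen 15 (total 45).

Arden: 5, Brisco: 1, Carrow: 12, Dorne: 7, Eskel: 4, Farrow: 1, Galen: 15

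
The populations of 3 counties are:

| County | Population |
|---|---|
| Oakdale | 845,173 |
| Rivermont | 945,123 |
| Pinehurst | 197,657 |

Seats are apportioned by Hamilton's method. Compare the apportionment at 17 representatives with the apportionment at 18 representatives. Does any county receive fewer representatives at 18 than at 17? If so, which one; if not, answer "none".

none

At 17 seats: Oakdale 7, Rivermont 8, Pinehurst 2.
At 18 seats: Oakdale 8, Rivermont 8, Pinehurst 2.
No county's allocation decreased.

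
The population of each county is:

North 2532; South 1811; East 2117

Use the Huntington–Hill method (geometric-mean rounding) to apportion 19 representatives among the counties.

With divisor 334: modified quotas North 7.581, South 5.422, East 6.338.
Geometric-mean thresholds: North √(7·8)=7.483, South √(5·6)=5.477, East √(6·7)=6.481.
Each quota rounded against its threshold gives North 8, South 5, East 6 (total 19).

North 8, South 5, East 6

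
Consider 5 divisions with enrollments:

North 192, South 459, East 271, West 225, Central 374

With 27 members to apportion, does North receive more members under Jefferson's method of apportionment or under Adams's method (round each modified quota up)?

Adams

Jefferson: North 3, South 8, East 5, West 4, Central 7.
Adams: North 4, South 8, East 5, West 4, Central 6.
North gets 3 under Jefferson and 4 under Adams.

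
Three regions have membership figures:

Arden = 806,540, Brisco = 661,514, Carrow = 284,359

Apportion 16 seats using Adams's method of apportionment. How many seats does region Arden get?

Standard divisor 1752413/16 ≈ 109525.812; standard quotas: Arden 7.364, Brisco 6.040, Carrow 2.596.
Rounding up gives 8, 7, 3 = 18 seats, so the divisor must be adjusted.
With modified divisor 123800: modified quotas Arden 6.515, Brisco 5.343, Carrow 2.297.
Rounding up: Arden 7, Brisco 6, Carrow 3 (total 16).
Arden receives 7.

7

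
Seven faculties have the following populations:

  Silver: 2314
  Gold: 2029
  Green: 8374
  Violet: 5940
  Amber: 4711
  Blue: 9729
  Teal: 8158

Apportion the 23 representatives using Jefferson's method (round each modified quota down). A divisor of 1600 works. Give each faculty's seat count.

Silver=1; Gold=1; Green=5; Violet=3; Amber=2; Blue=6; Teal=5

With modified divisor 1600: modified quotas Silver 1.446, Gold 1.268, Green 5.234, Violet 3.712, Amber 2.944, Blue 6.081, Teal 5.099.
Rounding down: Silver 1, Gold 1, Green 5, Violet 3, Amber 2, Blue 6, Teal 5 (total 23).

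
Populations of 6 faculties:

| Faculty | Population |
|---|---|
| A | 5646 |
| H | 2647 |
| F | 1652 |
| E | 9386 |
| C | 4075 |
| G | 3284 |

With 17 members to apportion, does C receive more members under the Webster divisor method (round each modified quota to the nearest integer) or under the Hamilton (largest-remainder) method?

Webster: A 3, H 2, F 1, E 6, C 3, G 2.
Hamilton: A 4, H 2, F 1, E 6, C 2, G 2.
C gets 3 under Webster and 2 under Hamilton.

Webster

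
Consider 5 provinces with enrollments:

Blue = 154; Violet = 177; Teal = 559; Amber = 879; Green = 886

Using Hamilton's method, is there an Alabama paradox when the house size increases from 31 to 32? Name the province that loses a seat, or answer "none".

At 31 seats: Blue 2, Violet 2, Teal 7, Amber 10, Green 10.
At 32 seats: Blue 2, Violet 2, Teal 7, Amber 10, Green 11.
No province's allocation decreased.

none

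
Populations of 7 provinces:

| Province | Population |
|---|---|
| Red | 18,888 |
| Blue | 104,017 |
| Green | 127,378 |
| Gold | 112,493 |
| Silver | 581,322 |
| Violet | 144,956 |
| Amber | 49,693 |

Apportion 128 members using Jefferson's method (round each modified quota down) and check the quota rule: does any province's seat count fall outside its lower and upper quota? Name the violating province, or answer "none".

Standard quotas: Red 2.123, Blue 11.692, Green 14.318, Gold 12.645, Silver 65.343, Violet 16.294, Amber 5.586.
Jefferson allocation: Red 2, Blue 12, Green 14, Gold 12, Silver 67, Violet 16, Amber 5.
Silver has quota 65.343 (lower 65, upper 66) but receives 67 — outside the quota interval.

Silver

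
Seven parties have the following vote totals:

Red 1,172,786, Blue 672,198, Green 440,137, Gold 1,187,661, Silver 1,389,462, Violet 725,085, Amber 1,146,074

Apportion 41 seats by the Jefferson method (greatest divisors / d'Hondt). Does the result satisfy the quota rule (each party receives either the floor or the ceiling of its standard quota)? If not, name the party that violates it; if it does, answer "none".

Standard quotas: Red 7.141, Blue 4.093, Green 2.680, Gold 7.232, Silver 8.460, Violet 4.415, Amber 6.978.
Jefferson allocation: Red 7, Blue 4, Green 2, Gold 8, Silver 9, Violet 4, Amber 7.
Every allocation lies between the lower and upper quota.

none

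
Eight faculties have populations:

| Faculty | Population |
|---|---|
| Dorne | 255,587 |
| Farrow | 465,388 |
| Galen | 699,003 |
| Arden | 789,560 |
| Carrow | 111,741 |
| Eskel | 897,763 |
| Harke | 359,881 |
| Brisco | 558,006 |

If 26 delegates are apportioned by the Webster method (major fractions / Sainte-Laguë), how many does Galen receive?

Standard divisor 4136929/26 ≈ 159112.654; standard quotas: Dorne 1.606, Farrow 2.925, Galen 4.393, Arden 4.962, Carrow 0.702, Eskel 5.642, Harke 2.262, Brisco 3.507.
Rounding to the nearest integer gives 2, 3, 4, 5, 1, 6, 2, 4 = 27 seats, so the divisor must be adjusted.
With modified divisor 161300: modified quotas Dorne 1.585, Farrow 2.885, Galen 4.334, Arden 4.895, Carrow 0.693, Eskel 5.566, Harke 2.231, Brisco 3.459.
Rounding to the nearest integer: Dorne 2, Farrow 3, Galen 4, Arden 5, Carrow 1, Eskel 6, Harke 2, Brisco 3 (total 26).
Galen receives 4.

4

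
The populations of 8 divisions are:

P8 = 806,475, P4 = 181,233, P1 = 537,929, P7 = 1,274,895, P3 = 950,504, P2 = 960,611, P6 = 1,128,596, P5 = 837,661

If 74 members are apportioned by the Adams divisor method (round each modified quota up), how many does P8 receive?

Standard divisor 6677904/74 ≈ 90241.946; standard quotas: P8 8.937, P4 2.008, P1 5.961, P7 14.128, P3 10.533, P2 10.645, P6 12.506, P5 9.282.
Rounding up gives 9, 3, 6, 15, 11, 11, 13, 10 = 78 seats, so the divisor must be adjusted.
With modified divisor 94600: modified quotas P8 8.525, P4 1.916, P1 5.686, P7 13.477, P3 10.048, P2 10.154, P6 11.930, P5 8.855.
Rounding up: P8 9, P4 2, P1 6, P7 14, P3 11, P2 11, P6 12, P5 9 (total 74).
P8 receives 9.

9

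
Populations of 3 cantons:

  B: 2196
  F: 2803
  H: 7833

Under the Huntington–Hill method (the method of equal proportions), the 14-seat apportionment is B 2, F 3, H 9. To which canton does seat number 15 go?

Priority for the next seat is population ÷ (√(s·(s+1))).
Priorities: B 896.513, F 809.156, H 825.671.
Highest priority: B.

B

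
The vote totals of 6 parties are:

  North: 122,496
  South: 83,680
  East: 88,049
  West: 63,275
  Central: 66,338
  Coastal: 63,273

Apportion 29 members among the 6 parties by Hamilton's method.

Total 487111; standard divisor 487111/29 ≈ 16796.931.
Standard quotas: North 7.2928, South 4.9819, East 5.2420, West 3.7671, Central 3.9494, Coastal 3.7669.
Lower quotas: North 7, South 4, East 5, West 3, Central 3, Coastal 3 (sum 25, leaving 4 seats).
Remainders in descending order: South 0.9819, Central 0.9494, West 0.7671, Coastal 0.7669, North 0.2928, East 0.2420.
Largest remainders: South, Central, West, Coastal receive the extra seats.

North 7; South 5; East 5; West 4; Central 4; Coastal 4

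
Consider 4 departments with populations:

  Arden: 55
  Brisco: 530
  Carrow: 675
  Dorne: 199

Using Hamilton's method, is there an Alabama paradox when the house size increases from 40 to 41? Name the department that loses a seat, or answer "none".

At 40 seats: Arden 2, Brisco 15, Carrow 18, Dorne 5.
At 41 seats: Arden 1, Brisco 15, Carrow 19, Dorne 6.
Arden drops from 2 to 1.

Arden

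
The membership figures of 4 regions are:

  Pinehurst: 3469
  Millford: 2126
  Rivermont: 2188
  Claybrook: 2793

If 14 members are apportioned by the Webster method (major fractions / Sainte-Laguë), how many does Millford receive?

3

Standard divisor 10576/14 ≈ 755.429; standard quotas: Pinehurst 4.592, Millford 2.814, Rivermont 2.896, Claybrook 3.697.
Rounding to the nearest integer gives 5, 3, 3, 4 = 15 seats, so the divisor must be adjusted.
With modified divisor 780: modified quotas Pinehurst 4.447, Millford 2.726, Rivermont 2.805, Claybrook 3.581.
Rounding to the nearest integer: Pinehurst 4, Millford 3, Rivermont 3, Claybrook 4 (total 14).
Millford receives 3.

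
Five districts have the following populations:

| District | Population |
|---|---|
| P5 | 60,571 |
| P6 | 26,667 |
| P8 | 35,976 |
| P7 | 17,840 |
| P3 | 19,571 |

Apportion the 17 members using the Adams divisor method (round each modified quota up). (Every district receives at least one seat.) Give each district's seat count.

Standard divisor 160625/17 ≈ 9448.529; standard quotas: P5 6.411, P6 2.822, P8 3.808, P7 1.888, P3 2.071.
Rounding up gives 7, 3, 4, 2, 3 = 19 seats, so the divisor must be adjusted.
With modified divisor 11000: modified quotas P5 5.506, P6 2.424, P8 3.271, P7 1.622, P3 1.779.
Rounding up: P5 6, P6 3, P8 4, P7 2, P3 2 (total 17).

P5 6, P6 3, P8 4, P7 2, P3 2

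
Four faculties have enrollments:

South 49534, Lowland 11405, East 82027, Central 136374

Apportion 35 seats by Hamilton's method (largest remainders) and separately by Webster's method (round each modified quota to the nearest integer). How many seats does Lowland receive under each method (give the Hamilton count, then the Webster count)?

2 and 1

Hamilton: South 6, Lowland 2, East 10, Central 17.
Webster: South 6, Lowland 1, East 11, Central 17.
Lowland gets 2 under Hamilton and 1 under Webster.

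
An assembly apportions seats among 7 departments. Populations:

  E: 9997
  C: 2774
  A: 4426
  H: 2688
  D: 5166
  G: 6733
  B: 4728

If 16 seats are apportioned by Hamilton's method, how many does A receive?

Total 36512; standard divisor 36512/16 = 2282.
Standard quotas: E 4.3808, C 1.2156, A 1.9395, H 1.1779, D 2.2638, G 2.9505, B 2.0719.
Lower quotas: E 4, C 1, A 1, H 1, D 2, G 2, B 2 (sum 13, leaving 3 seats).
Remainders in descending order: G 0.9505, A 0.9395, E 0.3808, D 0.2638, C 0.2156, H 0.1779, B 0.0719.
Largest remainders: G, A, E receive the extra seats.
A receives 2.

2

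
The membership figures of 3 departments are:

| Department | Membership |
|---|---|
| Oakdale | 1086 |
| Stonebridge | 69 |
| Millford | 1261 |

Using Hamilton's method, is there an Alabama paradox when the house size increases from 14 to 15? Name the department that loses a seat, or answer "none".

Stonebridge

At 14 seats: Oakdale 6, Stonebridge 1, Millford 7.
At 15 seats: Oakdale 7, Stonebridge 0, Millford 8.
Stonebridge drops from 1 to 0.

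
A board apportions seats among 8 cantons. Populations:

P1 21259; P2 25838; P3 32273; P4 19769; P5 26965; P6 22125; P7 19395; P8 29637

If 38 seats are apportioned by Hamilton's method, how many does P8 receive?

The standard divisor is 197261/38 ≈ 5191.079.
Standard quotas: P1 4.0953, P2 4.9774, P3 6.2170, P4 3.8083, P5 5.1945, P6 4.2621, P7 3.7362, P8 5.7092.
Lower quotas: P1 4, P2 4, P3 6, P4 3, P5 5, P6 4, P7 3, P8 5 (sum 34, leaving 4 seats).
Remainders in descending order: P2 0.9774, P4 0.8083, P7 0.7362, P8 0.7092, P6 0.2621, P3 0.2170, P5 0.1945, P1 0.0953.
The surplus seats go to P2, P4, P7, P8.
P8 receives 6.

6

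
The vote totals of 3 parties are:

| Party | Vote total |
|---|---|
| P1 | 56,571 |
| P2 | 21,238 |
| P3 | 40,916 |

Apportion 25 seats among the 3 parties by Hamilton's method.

Standard divisor: 118725 ÷ 25 = 4749.
Standard quotas: P1 11.9122, P2 4.4721, P3 8.6157.
Lower quotas: P1 11, P2 4, P3 8 (sum 23, leaving 2 seats).
Remainders in descending order: P1 0.9122, P3 0.6157, P2 0.4721.
The surplus seats go to P1, P3.

P1 12, P2 4, P3 9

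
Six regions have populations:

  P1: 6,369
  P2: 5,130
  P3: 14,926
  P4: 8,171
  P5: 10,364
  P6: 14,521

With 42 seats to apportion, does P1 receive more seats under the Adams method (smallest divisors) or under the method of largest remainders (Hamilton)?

Adams: P1 5, P2 4, P3 10, P4 6, P5 7, P6 10.
Hamilton: P1 4, P2 4, P3 11, P4 6, P5 7, P6 10.
P1 gets 5 under Adams and 4 under Hamilton.

Adams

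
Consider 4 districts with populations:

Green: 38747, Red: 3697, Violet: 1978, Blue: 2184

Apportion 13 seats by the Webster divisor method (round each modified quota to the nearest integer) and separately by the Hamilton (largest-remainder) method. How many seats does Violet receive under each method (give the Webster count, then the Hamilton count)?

1 and 0

Webster: Green 10, Red 1, Violet 1, Blue 1.
Hamilton: Green 11, Red 1, Violet 0, Blue 1.
Violet gets 1 under Webster and 0 under Hamilton.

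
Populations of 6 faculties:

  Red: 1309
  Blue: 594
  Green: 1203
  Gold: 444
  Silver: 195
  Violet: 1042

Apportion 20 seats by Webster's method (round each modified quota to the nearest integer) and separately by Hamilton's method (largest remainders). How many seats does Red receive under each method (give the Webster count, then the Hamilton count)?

6 and 5

Webster: Red 6, Blue 2, Green 5, Gold 2, Silver 1, Violet 4.
Hamilton: Red 5, Blue 3, Green 5, Gold 2, Silver 1, Violet 4.
Red gets 6 under Webster and 5 under Hamilton.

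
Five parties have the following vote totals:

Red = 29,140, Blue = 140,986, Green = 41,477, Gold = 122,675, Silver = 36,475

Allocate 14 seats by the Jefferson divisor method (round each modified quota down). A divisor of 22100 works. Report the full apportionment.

With modified divisor 22100: modified quotas Red 1.319, Blue 6.379, Green 1.877, Gold 5.551, Silver 1.650.
Rounding down: Red 1, Blue 6, Green 1, Gold 5, Silver 1 (total 14).

Red: 1, Blue: 6, Green: 1, Gold: 5, Silver: 1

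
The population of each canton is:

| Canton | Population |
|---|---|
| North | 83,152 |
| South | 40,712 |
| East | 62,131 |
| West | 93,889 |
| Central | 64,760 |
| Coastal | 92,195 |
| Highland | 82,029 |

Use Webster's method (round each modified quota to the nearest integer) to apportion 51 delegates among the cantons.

North: 8; South: 4; East: 6; West: 9; Central: 7; Coastal: 9; Highland: 8

Standard divisor 518868/51 ≈ 10173.882; standard quotas: North 8.173, South 4.002, East 6.107, West 9.228, Central 6.365, Coastal 9.062, Highland 8.063.
Rounding to the nearest integer gives 8, 4, 6, 9, 6, 9, 8 = 50 seats, so the divisor must be adjusted.
With modified divisor 9920: modified quotas North 8.382, South 4.104, East 6.263, West 9.465, Central 6.528, Coastal 9.294, Highland 8.269.
Rounding to the nearest integer: North 8, South 4, East 6, West 9, Central 7, Coastal 9, Highland 8 (total 51).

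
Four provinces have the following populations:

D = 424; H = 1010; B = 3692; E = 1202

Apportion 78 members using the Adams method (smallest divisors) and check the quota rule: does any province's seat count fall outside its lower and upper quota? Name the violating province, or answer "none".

B

Standard quotas: D 5.226, H 12.449, B 45.508, E 14.816.
Adams allocation: D 6, H 13, B 44, E 15.
B has quota 45.508 (lower 45, upper 46) but receives 44 — outside the quota interval.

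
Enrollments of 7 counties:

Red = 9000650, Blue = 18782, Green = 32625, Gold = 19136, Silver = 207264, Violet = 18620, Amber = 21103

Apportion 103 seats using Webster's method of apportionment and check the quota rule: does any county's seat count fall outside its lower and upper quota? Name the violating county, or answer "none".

Red

Standard quotas: Red 99.490, Blue 0.208, Green 0.361, Gold 0.212, Silver 2.291, Violet 0.206, Amber 0.233.
Webster allocation: Red 101, Blue 0, Green 0, Gold 0, Silver 2, Violet 0, Amber 0.
Red has quota 99.490 (lower 99, upper 100) but receives 101 — outside the quota interval.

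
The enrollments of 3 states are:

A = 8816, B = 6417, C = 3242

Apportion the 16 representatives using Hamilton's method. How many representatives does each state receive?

The standard divisor is 18475/16 ≈ 1154.688.
Standard quotas: A 7.6350, B 5.5573, C 2.8077.
Lower quotas: A 7, B 5, C 2 (sum 14, leaving 2 seats).
Remainders in descending order: C 0.8077, A 0.6350, B 0.5573.
The surplus seats go to C, A.

A=8, B=5, C=3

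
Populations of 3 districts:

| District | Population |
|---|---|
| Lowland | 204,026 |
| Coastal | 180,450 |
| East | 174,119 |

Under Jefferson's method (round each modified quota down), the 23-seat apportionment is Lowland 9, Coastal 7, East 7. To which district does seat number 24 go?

Coastal

Priority for the next seat is population ÷ (current seats + 1).
Priorities: Lowland 20402.600, Coastal 22556.250, East 21764.875.
Highest priority: Coastal.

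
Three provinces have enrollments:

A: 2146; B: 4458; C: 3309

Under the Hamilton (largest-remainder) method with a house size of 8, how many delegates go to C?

3

Total 9913; standard divisor 9913/8 ≈ 1239.125.
Standard quotas: A 1.732, B 3.598, C 2.670.
Lower quotas: A 1, B 3, C 2 (sum 6, leaving 2 seats).
Remainders in descending order: A 0.732, C 0.670, B 0.598.
Largest remainders: A, C receive the extra seats.
C receives 3.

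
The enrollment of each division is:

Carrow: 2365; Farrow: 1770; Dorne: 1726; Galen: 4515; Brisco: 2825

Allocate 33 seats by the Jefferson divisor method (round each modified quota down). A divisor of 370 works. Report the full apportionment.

With modified divisor 370: modified quotas Carrow 6.392, Farrow 4.784, Dorne 4.665, Galen 12.203, Brisco 7.635.
Rounding down: Carrow 6, Farrow 4, Dorne 4, Galen 12, Brisco 7 (total 33).

Carrow=6, Farrow=4, Dorne=4, Galen=12, Brisco=7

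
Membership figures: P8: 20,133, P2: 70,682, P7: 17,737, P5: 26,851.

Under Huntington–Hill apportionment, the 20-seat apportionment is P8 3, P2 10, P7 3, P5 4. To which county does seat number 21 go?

P2

Priority for the next seat is population ÷ (√(s·(s+1))).
Priorities: P8 5811.896, P2 6739.264, P7 5120.231, P5 6004.066.
Highest priority: P2.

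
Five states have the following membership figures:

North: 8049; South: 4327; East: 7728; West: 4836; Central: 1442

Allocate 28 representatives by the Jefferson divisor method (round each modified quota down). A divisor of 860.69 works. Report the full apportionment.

With modified divisor 860.69: modified quotas North 9.352, South 5.027, East 8.979, West 5.619, Central 1.675.
Rounding down: North 9, South 5, East 8, West 5, Central 1 (total 28).

North: 9, South: 5, East: 8, West: 5, Central: 1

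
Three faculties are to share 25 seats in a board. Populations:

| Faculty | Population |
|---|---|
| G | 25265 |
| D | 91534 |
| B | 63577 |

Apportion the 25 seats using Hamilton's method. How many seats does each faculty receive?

The standard divisor is 180376/25 ≈ 7215.04.
Standard quotas: G 3.5017, D 12.6866, B 8.8117.
Lower quotas: G 3, D 12, B 8 (sum 23, leaving 2 seats).
Remainders in descending order: B 0.8117, D 0.6866, G 0.5017.
Largest remainders: B, D receive the extra seats.

G: 3, D: 13, B: 9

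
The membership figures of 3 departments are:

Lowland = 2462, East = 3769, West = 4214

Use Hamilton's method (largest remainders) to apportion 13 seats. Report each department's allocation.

Lowland 3, East 5, West 5

The standard divisor is 10445/13 ≈ 803.462.
Standard quotas: Lowland 3.064, East 4.691, West 5.245.
Lower quotas: Lowland 3, East 4, West 5 (sum 12, leaving 1 seat).
Remainders in descending order: East 0.691, West 0.245, Lowland 0.064.
The surplus seat goes to East.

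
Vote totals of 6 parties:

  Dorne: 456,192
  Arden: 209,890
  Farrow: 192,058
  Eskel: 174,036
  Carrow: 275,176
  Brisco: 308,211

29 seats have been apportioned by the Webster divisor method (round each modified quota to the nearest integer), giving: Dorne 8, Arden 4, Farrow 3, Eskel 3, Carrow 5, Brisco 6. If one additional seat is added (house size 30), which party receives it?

Priority for the next seat is population ÷ (current seats + 0.5).
Priorities: Dorne 53669.647, Arden 46642.222, Farrow 54873.714, Eskel 49724.571, Carrow 50032.000, Brisco 47417.077.
Highest priority: Farrow.

Farrow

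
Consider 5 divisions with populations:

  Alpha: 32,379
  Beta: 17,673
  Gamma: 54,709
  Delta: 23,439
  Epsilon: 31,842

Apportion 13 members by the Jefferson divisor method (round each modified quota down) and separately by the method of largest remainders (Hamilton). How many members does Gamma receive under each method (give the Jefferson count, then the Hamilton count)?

Jefferson: Alpha 3, Beta 1, Gamma 5, Delta 2, Epsilon 2.
Hamilton: Alpha 3, Beta 1, Gamma 4, Delta 2, Epsilon 3.
Gamma gets 5 under Jefferson and 4 under Hamilton.

5 and 4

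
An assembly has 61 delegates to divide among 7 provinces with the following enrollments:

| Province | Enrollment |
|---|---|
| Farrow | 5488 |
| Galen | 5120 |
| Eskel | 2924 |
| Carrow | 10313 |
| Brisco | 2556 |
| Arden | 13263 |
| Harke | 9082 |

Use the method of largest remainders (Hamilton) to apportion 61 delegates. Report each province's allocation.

Standard divisor: 48746 ÷ 61 ≈ 799.115.
Standard quotas: Farrow 6.8676, Galen 6.4071, Eskel 3.6590, Carrow 12.9055, Brisco 3.1985, Arden 16.5971, Harke 11.3651.
Lower quotas: Farrow 6, Galen 6, Eskel 3, Carrow 12, Brisco 3, Arden 16, Harke 11 (sum 57, leaving 4 seats).
Remainders in descending order: Carrow 0.9055, Farrow 0.8676, Eskel 0.6590, Arden 0.5971, Galen 0.4071, Harke 0.3651, Brisco 0.1985.
The surplus seats go to Carrow, Farrow, Eskel, Arden.

Farrow 7, Galen 6, Eskel 4, Carrow 13, Brisco 3, Arden 17, Harke 11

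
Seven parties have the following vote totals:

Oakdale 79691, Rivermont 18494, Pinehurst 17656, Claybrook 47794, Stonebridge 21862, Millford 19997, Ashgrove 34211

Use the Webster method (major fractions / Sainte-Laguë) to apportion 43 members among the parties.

Standard divisor 239705/43 ≈ 5574.535; standard quotas: Oakdale 14.296, Rivermont 3.318, Pinehurst 3.167, Claybrook 8.574, Stonebridge 3.922, Millford 3.587, Ashgrove 6.137.
Rounding to the nearest integer gives Oakdale 14, Rivermont 3, Pinehurst 3, Claybrook 9, Stonebridge 4, Millford 4, Ashgrove 6 — total 43, matching the house size, so no adjustment is needed.

Oakdale 14, Rivermont 3, Pinehurst 3, Claybrook 9, Stonebridge 4, Millford 4, Ashgrove 6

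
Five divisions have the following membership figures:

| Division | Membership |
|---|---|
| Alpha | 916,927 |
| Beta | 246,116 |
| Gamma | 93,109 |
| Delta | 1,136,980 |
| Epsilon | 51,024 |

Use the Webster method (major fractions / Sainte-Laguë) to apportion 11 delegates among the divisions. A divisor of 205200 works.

With modified divisor 205200: modified quotas Alpha 4.468, Beta 1.199, Gamma 0.454, Delta 5.541, Epsilon 0.249.
Rounding to the nearest integer: Alpha 4, Beta 1, Gamma 0, Delta 6, Epsilon 0 (total 11).

Alpha: 4, Beta: 1, Gamma: 0, Delta: 6, Epsilon: 0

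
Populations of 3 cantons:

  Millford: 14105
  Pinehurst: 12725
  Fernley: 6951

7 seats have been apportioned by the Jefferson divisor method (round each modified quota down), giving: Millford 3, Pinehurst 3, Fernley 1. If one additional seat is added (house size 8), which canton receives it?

Priority for the next seat is population ÷ (current seats + 1).
Priorities: Millford 3526.250, Pinehurst 3181.250, Fernley 3475.500.
Highest priority: Millford.

Millford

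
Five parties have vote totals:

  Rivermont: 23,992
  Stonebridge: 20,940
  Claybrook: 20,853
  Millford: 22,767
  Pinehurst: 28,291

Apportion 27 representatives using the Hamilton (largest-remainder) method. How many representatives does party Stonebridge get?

Standard divisor: 116843 ÷ 27 ≈ 4327.519.
Standard quotas: Rivermont 5.5441, Stonebridge 4.8388, Claybrook 4.8187, Millford 5.2610, Pinehurst 6.5375.
Lower quotas: Rivermont 5, Stonebridge 4, Claybrook 4, Millford 5, Pinehurst 6 (sum 24, leaving 3 seats).
Remainders in descending order: Stonebridge 0.8388, Claybrook 0.8187, Rivermont 0.5441, Pinehurst 0.5375, Millford 0.2610.
Largest remainders: Stonebridge, Claybrook, Rivermont receive the extra seats.
Stonebridge receives 5.

5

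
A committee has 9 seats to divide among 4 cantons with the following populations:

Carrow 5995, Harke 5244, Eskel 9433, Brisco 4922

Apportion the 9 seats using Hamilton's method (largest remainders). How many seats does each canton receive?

Carrow 2; Harke 2; Eskel 3; Brisco 2

Standard divisor: 25594 ÷ 9 ≈ 2843.778.
Standard quotas: Carrow 2.1081, Harke 1.8440, Eskel 3.3171, Brisco 1.7308.
Lower quotas: Carrow 2, Harke 1, Eskel 3, Brisco 1 (sum 7, leaving 2 seats).
Remainders in descending order: Harke 0.8440, Brisco 0.7308, Eskel 0.3171, Carrow 0.1081.
The surplus seats go to Harke, Brisco.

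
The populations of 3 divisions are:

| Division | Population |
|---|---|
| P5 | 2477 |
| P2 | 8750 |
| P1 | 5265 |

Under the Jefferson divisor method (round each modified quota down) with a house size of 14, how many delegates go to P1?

Standard divisor 16492/14 ≈ 1178; standard quotas: P5 2.103, P2 7.428, P1 4.469.
Rounding down gives 2, 7, 4 = 13 seats, so the divisor must be adjusted.
With modified divisor 1070: modified quotas P5 2.315, P2 8.178, P1 4.921.
Rounding down: P5 2, P2 8, P1 4 (total 14).
P1 receives 4.

4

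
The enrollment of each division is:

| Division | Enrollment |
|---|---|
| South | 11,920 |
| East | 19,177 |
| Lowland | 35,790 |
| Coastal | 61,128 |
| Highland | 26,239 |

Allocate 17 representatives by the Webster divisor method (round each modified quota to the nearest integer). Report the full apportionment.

Standard divisor 154254/17 ≈ 9073.765; standard quotas: South 1.314, East 2.113, Lowland 3.944, Coastal 6.737, Highland 2.892.
Rounding to the nearest integer gives South 1, East 2, Lowland 4, Coastal 7, Highland 3 — total 17, matching the house size, so no adjustment is needed.

South 1, East 2, Lowland 4, Coastal 7, Highland 3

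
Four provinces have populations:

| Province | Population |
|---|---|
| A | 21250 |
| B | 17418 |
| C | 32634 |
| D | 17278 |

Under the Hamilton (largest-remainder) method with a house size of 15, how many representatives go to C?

5

Total 88580; standard divisor 88580/15 ≈ 5905.333.
Standard quotas: A 3.5984, B 2.9495, C 5.5262, D 2.9258.
Lower quotas: A 3, B 2, C 5, D 2 (sum 12, leaving 3 seats).
Remainders in descending order: B 0.9495, D 0.9258, A 0.5984, C 0.5262.
The surplus seats go to B, D, A.
C receives 5.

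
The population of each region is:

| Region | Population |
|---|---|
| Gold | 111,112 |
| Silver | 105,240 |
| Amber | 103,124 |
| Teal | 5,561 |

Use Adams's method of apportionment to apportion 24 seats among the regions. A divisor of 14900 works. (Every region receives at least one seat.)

With modified divisor 14900: modified quotas Gold 7.457, Silver 7.063, Amber 6.921, Teal 0.373.
Rounding up: Gold 8, Silver 8, Amber 7, Teal 1 (total 24).

Gold=8; Silver=8; Amber=7; Teal=1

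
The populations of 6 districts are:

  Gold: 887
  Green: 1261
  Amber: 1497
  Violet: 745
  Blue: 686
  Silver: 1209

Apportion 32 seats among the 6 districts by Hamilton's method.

Total 6285; standard divisor 6285/32 ≈ 196.406.
Standard quotas: Gold 4.516, Green 6.420, Amber 7.622, Violet 3.793, Blue 3.493, Silver 6.156.
Lower quotas: Gold 4, Green 6, Amber 7, Violet 3, Blue 3, Silver 6 (sum 29, leaving 3 seats).
Remainders in descending order: Violet 0.793, Amber 0.622, Gold 0.516, Blue 0.493, Green 0.420, Silver 0.156.
Largest remainders: Violet, Amber, Gold receive the extra seats.

Gold: 5, Green: 6, Amber: 8, Violet: 4, Blue: 3, Silver: 6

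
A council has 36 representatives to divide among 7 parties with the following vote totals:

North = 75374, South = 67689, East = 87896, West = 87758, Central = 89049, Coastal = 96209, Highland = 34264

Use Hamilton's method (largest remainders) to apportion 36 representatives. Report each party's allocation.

North 5, South 5, East 6, West 6, Central 6, Coastal 6, Highland 2

Standard divisor: 538239 ÷ 36 ≈ 14951.083.
Standard quotas: North 5.0414, South 4.5274, East 5.8789, West 5.8697, Central 5.9560, Coastal 6.4349, Highland 2.2917.
Lower quotas: North 5, South 4, East 5, West 5, Central 5, Coastal 6, Highland 2 (sum 32, leaving 4 seats).
Remainders in descending order: Central 0.9560, East 0.8789, West 0.8697, South 0.5274, Coastal 0.4349, Highland 0.2917, North 0.0414.
The surplus seats go to Central, East, West, South.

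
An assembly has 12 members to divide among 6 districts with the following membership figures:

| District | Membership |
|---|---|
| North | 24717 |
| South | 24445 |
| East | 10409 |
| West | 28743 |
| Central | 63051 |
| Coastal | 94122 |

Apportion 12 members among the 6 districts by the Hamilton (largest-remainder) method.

North 1, South 1, East 1, West 1, Central 3, Coastal 5

Total 245487; standard divisor 245487/12 ≈ 20457.25.
Standard quotas: North 1.2082, South 1.1949, East 0.5088, West 1.4050, Central 3.0821, Coastal 4.6009.
Lower quotas: North 1, South 1, East 0, West 1, Central 3, Coastal 4 (sum 10, leaving 2 seats).
Remainders in descending order: Coastal 0.6009, East 0.5088, West 0.4050, North 0.2082, South 0.1949, Central 0.0821.
The surplus seats go to Coastal, East.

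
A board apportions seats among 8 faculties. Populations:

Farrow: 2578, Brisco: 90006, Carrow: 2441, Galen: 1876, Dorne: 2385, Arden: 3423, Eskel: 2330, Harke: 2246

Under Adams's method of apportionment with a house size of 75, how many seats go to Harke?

2

Standard divisor 107285/75 ≈ 1430.467; standard quotas: Farrow 1.802, Brisco 62.921, Carrow 1.706, Galen 1.311, Dorne 1.667, Arden 2.393, Eskel 1.629, Harke 1.570.
Rounding up gives 2, 63, 2, 2, 2, 3, 2, 2 = 78 seats, so the divisor must be adjusted.
With modified divisor 1510: modified quotas Farrow 1.707, Brisco 59.607, Carrow 1.617, Galen 1.242, Dorne 1.579, Arden 2.267, Eskel 1.543, Harke 1.487.
Rounding up: Farrow 2, Brisco 60, Carrow 2, Galen 2, Dorne 2, Arden 3, Eskel 2, Harke 2 (total 75).
Harke receives 2.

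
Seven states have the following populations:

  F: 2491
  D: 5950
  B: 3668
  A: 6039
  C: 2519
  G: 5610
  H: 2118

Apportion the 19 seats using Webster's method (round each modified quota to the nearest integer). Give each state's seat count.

F=2; D=4; B=2; A=4; C=2; G=4; H=1

Standard divisor 28395/19 ≈ 1494.474; standard quotas: F 1.667, D 3.981, B 2.454, A 4.041, C 1.686, G 3.754, H 1.417.
Rounding to the nearest integer gives F 2, D 4, B 2, A 4, C 2, G 4, H 1 — total 19, matching the house size, so no adjustment is needed.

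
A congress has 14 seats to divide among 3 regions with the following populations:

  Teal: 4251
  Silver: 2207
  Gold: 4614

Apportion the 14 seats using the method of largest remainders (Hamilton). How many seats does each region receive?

Standard divisor: 11072 ÷ 14 ≈ 790.857.
Standard quotas: Teal 5.375, Silver 2.791, Gold 5.834.
Lower quotas: Teal 5, Silver 2, Gold 5 (sum 12, leaving 2 seats).
Remainders in descending order: Gold 0.834, Silver 0.791, Teal 0.375.
Largest remainders: Gold, Silver receive the extra seats.

Teal: 5, Silver: 3, Gold: 6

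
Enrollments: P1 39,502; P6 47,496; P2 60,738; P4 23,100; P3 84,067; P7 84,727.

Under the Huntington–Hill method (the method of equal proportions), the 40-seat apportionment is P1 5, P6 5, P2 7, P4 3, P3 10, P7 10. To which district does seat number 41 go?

P6

Priority for the next seat is population ÷ (√(s·(s+1))).
Priorities: P1 7212.045, P6 8671.544, P2 8116.457, P4 6668.396, P3 8015.474, P7 8078.402.
Highest priority: P6.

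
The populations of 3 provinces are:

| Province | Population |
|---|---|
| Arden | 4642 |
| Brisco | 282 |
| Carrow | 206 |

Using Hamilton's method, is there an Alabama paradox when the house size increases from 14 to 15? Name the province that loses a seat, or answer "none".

none

At 14 seats: Arden 13, Brisco 1, Carrow 0.
At 15 seats: Arden 13, Brisco 1, Carrow 1.
No province's allocation decreased.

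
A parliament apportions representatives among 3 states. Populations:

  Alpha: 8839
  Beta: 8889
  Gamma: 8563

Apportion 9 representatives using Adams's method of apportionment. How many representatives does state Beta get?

3

Standard divisor 26291/9 ≈ 2921.222; standard quotas: Alpha 3.026, Beta 3.043, Gamma 2.931.
Rounding up gives 4, 4, 3 = 11 seats, so the divisor must be adjusted.
With modified divisor 3600: modified quotas Alpha 2.455, Beta 2.469, Gamma 2.379.
Rounding up: Alpha 3, Beta 3, Gamma 3 (total 9).
Beta receives 3.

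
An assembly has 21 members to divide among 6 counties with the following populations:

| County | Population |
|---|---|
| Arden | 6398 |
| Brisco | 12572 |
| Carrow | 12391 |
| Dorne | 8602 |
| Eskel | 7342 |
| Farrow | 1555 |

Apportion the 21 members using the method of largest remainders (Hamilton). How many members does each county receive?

Arden=3, Brisco=5, Carrow=5, Dorne=4, Eskel=3, Farrow=1

Total 48860; standard divisor 48860/21 ≈ 2326.667.
Standard quotas: Arden 2.7499, Brisco 5.4034, Carrow 5.3256, Dorne 3.6971, Eskel 3.1556, Farrow 0.6683.
Lower quotas: Arden 2, Brisco 5, Carrow 5, Dorne 3, Eskel 3, Farrow 0 (sum 18, leaving 3 seats).
Remainders in descending order: Arden 0.7499, Dorne 0.6971, Farrow 0.6683, Brisco 0.4034, Carrow 0.3256, Eskel 0.1556.
The surplus seats go to Arden, Dorne, Farrow.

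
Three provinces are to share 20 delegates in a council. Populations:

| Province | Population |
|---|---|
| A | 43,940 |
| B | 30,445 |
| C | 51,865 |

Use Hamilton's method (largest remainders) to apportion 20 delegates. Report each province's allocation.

A=7, B=5, C=8

Total 126250; standard divisor 126250/20 ≈ 6312.5.
Standard quotas: A 6.9608, B 4.8230, C 8.2162.
Lower quotas: A 6, B 4, C 8 (sum 18, leaving 2 seats).
Remainders in descending order: A 0.9608, B 0.8230, C 0.2162.
Largest remainders: A, B receive the extra seats.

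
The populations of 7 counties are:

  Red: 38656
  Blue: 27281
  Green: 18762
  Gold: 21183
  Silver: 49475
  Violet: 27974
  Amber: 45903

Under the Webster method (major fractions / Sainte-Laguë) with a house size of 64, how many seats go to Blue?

Standard divisor 229234/64 ≈ 3581.781; standard quotas: Red 10.792, Blue 7.617, Green 5.238, Gold 5.914, Silver 13.813, Violet 7.810, Amber 12.816.
Rounding to the nearest integer gives 11, 8, 5, 6, 14, 8, 13 = 65 seats, so the divisor must be adjusted.
With modified divisor 3650: modified quotas Red 10.591, Blue 7.474, Green 5.140, Gold 5.804, Silver 13.555, Violet 7.664, Amber 12.576.
Rounding to the nearest integer: Red 11, Blue 7, Green 5, Gold 6, Silver 14, Violet 8, Amber 13 (total 64).
Blue receives 7.

7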